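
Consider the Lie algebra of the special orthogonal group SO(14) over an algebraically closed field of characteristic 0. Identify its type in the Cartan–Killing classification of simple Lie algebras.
This is so(14) with 14 even, which has dimension 14(14-1)/2 = 91 and rank 14/2 = 7. In the classification of classical Lie algebras, the orthogonal algebra so(2n) in an even number of variables has type D_n; here n = 7, so the Dynkin diagram is a chain of 5 nodes with a fork of two nodes at one end (D_7). Hence the type is D_7.

D_7 (so(14))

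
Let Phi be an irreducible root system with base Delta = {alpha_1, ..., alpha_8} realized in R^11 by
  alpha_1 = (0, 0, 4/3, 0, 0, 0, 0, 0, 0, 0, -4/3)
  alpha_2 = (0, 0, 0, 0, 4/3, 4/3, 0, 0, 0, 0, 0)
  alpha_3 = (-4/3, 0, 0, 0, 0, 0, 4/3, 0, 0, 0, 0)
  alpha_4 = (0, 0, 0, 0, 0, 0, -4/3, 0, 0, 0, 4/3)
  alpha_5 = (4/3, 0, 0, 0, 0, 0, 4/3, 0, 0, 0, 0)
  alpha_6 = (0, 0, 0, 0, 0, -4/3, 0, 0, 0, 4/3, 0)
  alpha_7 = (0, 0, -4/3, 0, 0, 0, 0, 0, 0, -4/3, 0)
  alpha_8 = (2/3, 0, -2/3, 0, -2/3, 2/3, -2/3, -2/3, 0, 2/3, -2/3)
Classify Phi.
Compute the Cartan integers a_ij = 2(alpha_i, alpha_j)/(alpha_j, alpha_j); the resulting 8x8 Cartan matrix is
[[2, 0, 0, -1, 0, 0, -1, 0], [0, 2, 0, 0, 0, -1, 0, 0], [0, 0, 2, -1, 0, 0, 0, -1], [-1, 0, -1, 2, -1, 0, 0, 0], [0, 0, 0, -1, 2, 0, 0, 0], [0, -1, 0, 0, 0, 2, -1, 0], [-1, 0, 0, 0, 0, -1, 2, 0], [0, 0, -1, 0, 0, 0, 0, 2]].
All simple roots have the same length, so the diagram is simply laced. The associated Dynkin diagram is a chain of 7 nodes with one extra node attached to the third node from one end (E_8), so the type is E_8.

E_8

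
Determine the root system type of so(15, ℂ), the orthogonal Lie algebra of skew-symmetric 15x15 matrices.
This is so(15) with 15 odd, which has dimension 15(15-1)/2 = 105 and rank (15-1)/2 = 7. In the classification of classical Lie algebras, the orthogonal algebra so(2n+1) in an odd number of variables has type B_n; here n = 7, so the Dynkin diagram is a chain of 7 nodes with a double edge at one end; the terminal node there is the unique short simple root (B_7). Hence the type is B_7.

B_7 (so(15))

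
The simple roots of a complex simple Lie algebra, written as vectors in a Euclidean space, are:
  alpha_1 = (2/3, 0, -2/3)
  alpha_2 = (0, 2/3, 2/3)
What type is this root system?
Compute the Cartan integers a_ij = 2(alpha_i, alpha_j)/(alpha_j, alpha_j); the resulting 2x2 Cartan matrix is
[[2, -1], [-1, 2]].
All simple roots have the same length, so the diagram is simply laced. The associated Dynkin diagram is a chain of 2 nodes with single edges (A_2), so the type is A_2 (the algebra sl(3)).

A_2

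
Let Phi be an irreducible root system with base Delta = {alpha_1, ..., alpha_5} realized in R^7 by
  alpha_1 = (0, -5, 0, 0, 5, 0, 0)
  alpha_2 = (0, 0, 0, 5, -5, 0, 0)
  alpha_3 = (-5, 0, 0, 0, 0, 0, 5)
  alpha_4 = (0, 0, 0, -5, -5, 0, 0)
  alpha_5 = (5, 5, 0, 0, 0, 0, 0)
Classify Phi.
D_5

Compute the Cartan integers a_ij = 2(alpha_i, alpha_j)/(alpha_j, alpha_j); the resulting 5x5 Cartan matrix is
[[2, -1, 0, -1, -1], [-1, 2, 0, 0, 0], [0, 0, 2, 0, -1], [-1, 0, 0, 2, 0], [-1, 0, -1, 0, 2]].
All simple roots have the same length, so the diagram is simply laced. The associated Dynkin diagram is a chain of 3 nodes with a fork of two nodes at one end (D_5), so the type is D_5 (the algebra so(10)).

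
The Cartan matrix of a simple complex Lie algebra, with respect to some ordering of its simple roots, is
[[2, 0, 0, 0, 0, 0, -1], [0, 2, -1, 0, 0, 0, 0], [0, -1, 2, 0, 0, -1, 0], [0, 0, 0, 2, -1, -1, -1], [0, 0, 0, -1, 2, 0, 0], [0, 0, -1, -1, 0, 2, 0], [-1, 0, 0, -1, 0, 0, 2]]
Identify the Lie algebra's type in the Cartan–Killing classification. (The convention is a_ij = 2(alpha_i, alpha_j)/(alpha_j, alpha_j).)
E_7

The matrix has rank 7 with 2's on the diagonal. Reading the off-diagonal entries as Dynkin edges (a single edge where a_ij = a_ji = -1; a double or triple edge where a_ij * a_ji = 2 or 3), the diagram is a chain of 6 nodes with one extra node attached to the third node from one end (E_7). One simple-root ordering that puts it in standard form is (alpha_1, alpha_5, alpha_7, alpha_4, alpha_6, alpha_3, alpha_2). So the algebra is type E_7.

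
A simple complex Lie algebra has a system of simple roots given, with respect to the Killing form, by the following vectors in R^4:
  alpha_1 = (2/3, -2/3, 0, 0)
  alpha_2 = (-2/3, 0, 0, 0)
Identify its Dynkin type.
type B_2

Compute the Cartan integers a_ij = 2(alpha_i, alpha_j)/(alpha_j, alpha_j); the resulting 2x2 Cartan matrix is
[[2, -2], [-1, 2]].
The roots have two lengths (squared-length ratio 2:1); the short ones are alpha_{2}. The associated Dynkin diagram is a chain of 2 nodes with a double edge at one end; the terminal node there is the unique short simple root (B_2), so the type is B_2 (the algebra so(5)).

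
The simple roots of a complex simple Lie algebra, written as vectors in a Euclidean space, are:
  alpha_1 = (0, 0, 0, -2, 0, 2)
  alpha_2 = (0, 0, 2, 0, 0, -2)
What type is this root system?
Compute the Cartan integers a_ij = 2(alpha_i, alpha_j)/(alpha_j, alpha_j); the resulting 2x2 Cartan matrix is
[[2, -1], [-1, 2]].
All simple roots have the same length, so the diagram is simply laced. The associated Dynkin diagram is a chain of 2 nodes with single edges (A_2), so the type is A_2 (the algebra sl(3)).

A_2 (sl(3))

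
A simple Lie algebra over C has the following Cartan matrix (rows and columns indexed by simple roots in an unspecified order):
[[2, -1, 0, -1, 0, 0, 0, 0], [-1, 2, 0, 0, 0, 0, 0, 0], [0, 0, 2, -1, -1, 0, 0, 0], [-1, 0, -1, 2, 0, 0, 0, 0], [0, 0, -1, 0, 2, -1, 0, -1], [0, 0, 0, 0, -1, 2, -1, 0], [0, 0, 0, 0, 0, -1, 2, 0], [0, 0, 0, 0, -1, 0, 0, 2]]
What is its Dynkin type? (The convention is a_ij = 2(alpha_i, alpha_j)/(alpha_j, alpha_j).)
The matrix has rank 8 with 2's on the diagonal. Reading the off-diagonal entries as Dynkin edges (a single edge where a_ij = a_ji = -1; a double or triple edge where a_ij * a_ji = 2 or 3), the diagram is a chain of 7 nodes with one extra node attached to the third node from one end (E_8). One simple-root ordering that puts it in standard form is (alpha_7, alpha_8, alpha_6, alpha_5, alpha_3, alpha_4, alpha_1, alpha_2). So the algebra is type E_8.

type E_8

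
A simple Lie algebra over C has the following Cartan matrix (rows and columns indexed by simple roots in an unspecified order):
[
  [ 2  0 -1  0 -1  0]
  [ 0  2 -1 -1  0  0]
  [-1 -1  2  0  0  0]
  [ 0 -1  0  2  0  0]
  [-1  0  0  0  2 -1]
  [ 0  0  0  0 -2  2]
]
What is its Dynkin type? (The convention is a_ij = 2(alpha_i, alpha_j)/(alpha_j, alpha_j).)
C6

The matrix has rank 6 with 2's on the diagonal. Reading the off-diagonal entries as Dynkin edges (a single edge where a_ij = a_ji = -1; a double or triple edge where a_ij * a_ji = 2 or 3), the diagram is a chain of 6 nodes with a double edge at one end; the terminal node there is the unique long simple root (C_6). One simple-root ordering that puts it in standard form is (alpha_4, alpha_2, alpha_3, alpha_1, alpha_5, alpha_6). So the algebra is type C_6, i.e. sp(12).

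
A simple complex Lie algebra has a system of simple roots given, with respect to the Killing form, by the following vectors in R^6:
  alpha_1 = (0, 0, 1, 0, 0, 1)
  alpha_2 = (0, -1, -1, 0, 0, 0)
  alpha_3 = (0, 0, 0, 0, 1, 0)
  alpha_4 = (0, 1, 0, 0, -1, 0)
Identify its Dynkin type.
Compute the Cartan integers a_ij = 2(alpha_i, alpha_j)/(alpha_j, alpha_j); the resulting 4x4 Cartan matrix is
[[2, -1, 0, 0], [-1, 2, 0, -1], [0, 0, 2, -1], [0, -1, -2, 2]].
The roots have two lengths (squared-length ratio 2:1); the short ones are alpha_{3}. The associated Dynkin diagram is a chain of 4 nodes with a double edge at one end; the terminal node there is the unique short simple root (B_4), so the type is B_4 (the algebra so(9)).

type B_4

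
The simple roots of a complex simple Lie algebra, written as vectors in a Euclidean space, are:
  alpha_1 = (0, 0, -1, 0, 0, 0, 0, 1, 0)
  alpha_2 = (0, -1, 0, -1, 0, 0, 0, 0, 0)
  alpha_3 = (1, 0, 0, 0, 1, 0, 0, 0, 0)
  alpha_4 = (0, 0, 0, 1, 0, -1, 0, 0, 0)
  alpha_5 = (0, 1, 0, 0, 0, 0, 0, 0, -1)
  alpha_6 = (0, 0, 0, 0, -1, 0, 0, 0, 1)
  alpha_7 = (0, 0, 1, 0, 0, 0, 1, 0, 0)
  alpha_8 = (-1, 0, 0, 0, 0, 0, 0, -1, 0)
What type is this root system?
A_8

Compute the Cartan integers a_ij = 2(alpha_i, alpha_j)/(alpha_j, alpha_j); the resulting 8x8 Cartan matrix is
[[2, 0, 0, 0, 0, 0, -1, -1], [0, 2, 0, -1, -1, 0, 0, 0], [0, 0, 2, 0, 0, -1, 0, -1], [0, -1, 0, 2, 0, 0, 0, 0], [0, -1, 0, 0, 2, -1, 0, 0], [0, 0, -1, 0, -1, 2, 0, 0], [-1, 0, 0, 0, 0, 0, 2, 0], [-1, 0, -1, 0, 0, 0, 0, 2]].
All simple roots have the same length, so the diagram is simply laced. The associated Dynkin diagram is a chain of 8 nodes with single edges (A_8), so the type is A_8 (the algebra sl(9)).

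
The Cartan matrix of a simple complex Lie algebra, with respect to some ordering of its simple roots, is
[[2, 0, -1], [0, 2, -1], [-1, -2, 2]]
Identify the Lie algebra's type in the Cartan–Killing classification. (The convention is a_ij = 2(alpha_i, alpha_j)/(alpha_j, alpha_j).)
The matrix has rank 3 with 2's on the diagonal. Reading the off-diagonal entries as Dynkin edges (a single edge where a_ij = a_ji = -1; a double or triple edge where a_ij * a_ji = 2 or 3), the diagram is a chain of 3 nodes with a double edge at one end; the terminal node there is the unique short simple root (B_3). One simple-root ordering that puts it in standard form is (alpha_1, alpha_3, alpha_2). So the algebra is type B_3, i.e. so(7).

B_3 (so(7))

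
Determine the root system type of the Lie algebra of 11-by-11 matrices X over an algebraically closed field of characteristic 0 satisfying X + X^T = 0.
B_5 (so(11))

This is so(11) with 11 odd, which has dimension 11(11-1)/2 = 55 and rank (11-1)/2 = 5. In the classification of classical Lie algebras, the orthogonal algebra so(2n+1) in an odd number of variables has type B_n; here n = 5, so the Dynkin diagram is a chain of 5 nodes with a double edge at one end; the terminal node there is the unique short simple root (B_5). Hence the type is B_5.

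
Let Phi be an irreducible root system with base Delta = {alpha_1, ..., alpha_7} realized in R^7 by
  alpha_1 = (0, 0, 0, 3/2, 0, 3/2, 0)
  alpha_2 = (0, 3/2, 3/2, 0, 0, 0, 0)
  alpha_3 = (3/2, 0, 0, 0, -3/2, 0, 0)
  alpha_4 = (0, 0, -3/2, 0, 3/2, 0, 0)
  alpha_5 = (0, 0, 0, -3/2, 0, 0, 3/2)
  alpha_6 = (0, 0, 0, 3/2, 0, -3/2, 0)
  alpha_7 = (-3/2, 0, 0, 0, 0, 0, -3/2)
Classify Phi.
D_7 (so(14))

Compute the Cartan integers a_ij = 2(alpha_i, alpha_j)/(alpha_j, alpha_j); the resulting 7x7 Cartan matrix is
[[2, 0, 0, 0, -1, 0, 0], [0, 2, 0, -1, 0, 0, 0], [0, 0, 2, -1, 0, 0, -1], [0, -1, -1, 2, 0, 0, 0], [-1, 0, 0, 0, 2, -1, -1], [0, 0, 0, 0, -1, 2, 0], [0, 0, -1, 0, -1, 0, 2]].
All simple roots have the same length, so the diagram is simply laced. The associated Dynkin diagram is a chain of 5 nodes with a fork of two nodes at one end (D_7), so the type is D_7 (the algebra so(14)).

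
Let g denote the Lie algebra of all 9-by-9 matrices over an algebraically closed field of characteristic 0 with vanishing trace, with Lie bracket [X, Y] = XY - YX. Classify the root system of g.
This is sl(9), which has dimension 9^2 - 1 = 80 and rank 9 - 1 = 8 (a Cartan subalgebra is the diagonal traceless matrices). In the classification of classical Lie algebras, the special linear algebra sl(n+1) has type A_n; here n = 8, so the Dynkin diagram is a chain of 8 nodes with single edges (A_8). Hence the type is A_8.

A8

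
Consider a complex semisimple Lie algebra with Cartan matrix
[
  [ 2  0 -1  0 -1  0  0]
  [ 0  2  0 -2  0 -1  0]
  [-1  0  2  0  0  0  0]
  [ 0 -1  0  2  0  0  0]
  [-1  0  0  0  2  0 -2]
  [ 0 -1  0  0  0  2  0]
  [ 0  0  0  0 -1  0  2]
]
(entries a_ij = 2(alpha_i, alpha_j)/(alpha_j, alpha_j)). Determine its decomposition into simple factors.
B3 + B4

The diagram associated to this matrix has two connected components: the simple roots {alpha_2, alpha_4, alpha_6} form a chain of 3 nodes with a double edge at one end; the terminal node there is the unique short simple root (B_3), and {alpha_1, alpha_3, alpha_5, alpha_7} form a chain of 4 nodes with a double edge at one end; the terminal node there is the unique short simple root (B_4). A semisimple Lie algebra decomposes uniquely as the direct sum of simple ideals, one per connected component of its Dynkin diagram, so g ≅ B_3 ⊕ B_4 (dimension 21 + 36 = 57).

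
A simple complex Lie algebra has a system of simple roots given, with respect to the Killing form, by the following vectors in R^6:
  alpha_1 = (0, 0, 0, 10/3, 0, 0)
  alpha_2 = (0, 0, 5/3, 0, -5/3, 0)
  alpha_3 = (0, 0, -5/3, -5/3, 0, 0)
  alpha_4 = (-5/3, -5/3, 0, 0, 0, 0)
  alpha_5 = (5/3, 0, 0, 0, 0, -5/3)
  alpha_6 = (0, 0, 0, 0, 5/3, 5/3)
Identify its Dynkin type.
Compute the Cartan integers a_ij = 2(alpha_i, alpha_j)/(alpha_j, alpha_j); the resulting 6x6 Cartan matrix is
[[2, 0, -2, 0, 0, 0], [0, 2, -1, 0, 0, -1], [-1, -1, 2, 0, 0, 0], [0, 0, 0, 2, -1, 0], [0, 0, 0, -1, 2, -1], [0, -1, 0, 0, -1, 2]].
The roots have two lengths (squared-length ratio 2:1); the short ones are alpha_{2,3,4,5,6}. The associated Dynkin diagram is a chain of 6 nodes with a double edge at one end; the terminal node there is the unique long simple root (C_6), so the type is C_6 (the algebra sp(12)).

C6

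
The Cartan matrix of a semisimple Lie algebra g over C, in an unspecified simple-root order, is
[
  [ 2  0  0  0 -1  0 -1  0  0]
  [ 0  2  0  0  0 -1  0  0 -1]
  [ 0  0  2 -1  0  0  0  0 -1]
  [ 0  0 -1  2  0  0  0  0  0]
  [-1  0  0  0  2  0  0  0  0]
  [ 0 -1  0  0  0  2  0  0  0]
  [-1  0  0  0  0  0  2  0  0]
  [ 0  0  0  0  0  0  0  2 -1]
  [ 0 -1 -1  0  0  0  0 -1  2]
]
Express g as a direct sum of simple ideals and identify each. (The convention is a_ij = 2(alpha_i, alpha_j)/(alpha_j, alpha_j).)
A_3 (sl(4)) + E_6

The diagram associated to this matrix has two connected components: the simple roots {alpha_1, alpha_5, alpha_7} form a chain of 3 nodes with single edges (A_3), and {alpha_2, alpha_3, alpha_4, alpha_6, alpha_8, alpha_9} form a chain of 5 nodes with one extra node attached to the third node from one end (E_6). A semisimple Lie algebra decomposes uniquely as the direct sum of simple ideals, one per connected component of its Dynkin diagram, so g ≅ A_3 ⊕ E_6 (dimension 15 + 78 = 93).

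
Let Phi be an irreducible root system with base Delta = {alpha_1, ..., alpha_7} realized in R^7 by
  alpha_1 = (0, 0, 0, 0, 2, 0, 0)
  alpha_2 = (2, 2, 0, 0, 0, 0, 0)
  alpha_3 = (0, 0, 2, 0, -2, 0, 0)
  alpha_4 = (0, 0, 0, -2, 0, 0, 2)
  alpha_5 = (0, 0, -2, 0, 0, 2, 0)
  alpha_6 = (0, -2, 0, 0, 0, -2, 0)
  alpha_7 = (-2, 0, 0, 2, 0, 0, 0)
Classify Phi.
B7

Compute the Cartan integers a_ij = 2(alpha_i, alpha_j)/(alpha_j, alpha_j); the resulting 7x7 Cartan matrix is
[[2, 0, -1, 0, 0, 0, 0], [0, 2, 0, 0, 0, -1, -1], [-2, 0, 2, 0, -1, 0, 0], [0, 0, 0, 2, 0, 0, -1], [0, 0, -1, 0, 2, -1, 0], [0, -1, 0, 0, -1, 2, 0], [0, -1, 0, -1, 0, 0, 2]].
The roots have two lengths (squared-length ratio 2:1); the short ones are alpha_{1}. The associated Dynkin diagram is a chain of 7 nodes with a double edge at one end; the terminal node there is the unique short simple root (B_7), so the type is B_7 (the algebra so(15)).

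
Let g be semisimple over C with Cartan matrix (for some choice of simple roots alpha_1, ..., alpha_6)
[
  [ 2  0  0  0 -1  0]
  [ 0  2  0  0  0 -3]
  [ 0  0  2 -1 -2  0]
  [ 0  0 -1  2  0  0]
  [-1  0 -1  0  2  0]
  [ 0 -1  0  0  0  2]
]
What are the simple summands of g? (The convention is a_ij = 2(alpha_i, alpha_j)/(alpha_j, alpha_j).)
The diagram associated to this matrix has two connected components: the simple roots {alpha_1, alpha_3, alpha_4, alpha_5} form a chain of 4 nodes with a double edge between the middle two (F_4), and {alpha_2, alpha_6} form two nodes joined by a triple edge (G_2). A semisimple Lie algebra decomposes uniquely as the direct sum of simple ideals, one per connected component of its Dynkin diagram, so g ≅ F_4 ⊕ G_2 (dimension 52 + 14 = 66).

F_4 + G_2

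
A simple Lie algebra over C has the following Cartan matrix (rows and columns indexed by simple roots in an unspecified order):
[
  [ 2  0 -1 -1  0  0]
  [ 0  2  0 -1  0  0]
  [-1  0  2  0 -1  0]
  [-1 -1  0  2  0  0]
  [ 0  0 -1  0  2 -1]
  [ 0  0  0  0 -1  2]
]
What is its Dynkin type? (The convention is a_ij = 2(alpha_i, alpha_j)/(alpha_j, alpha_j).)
A6

The matrix has rank 6 with 2's on the diagonal. Reading the off-diagonal entries as Dynkin edges (a single edge where a_ij = a_ji = -1; a double or triple edge where a_ij * a_ji = 2 or 3), the diagram is a chain of 6 nodes with single edges (A_6). One simple-root ordering that puts it in standard form is (alpha_6, alpha_5, alpha_3, alpha_1, alpha_4, alpha_2). So the algebra is type A_6, i.e. sl(7).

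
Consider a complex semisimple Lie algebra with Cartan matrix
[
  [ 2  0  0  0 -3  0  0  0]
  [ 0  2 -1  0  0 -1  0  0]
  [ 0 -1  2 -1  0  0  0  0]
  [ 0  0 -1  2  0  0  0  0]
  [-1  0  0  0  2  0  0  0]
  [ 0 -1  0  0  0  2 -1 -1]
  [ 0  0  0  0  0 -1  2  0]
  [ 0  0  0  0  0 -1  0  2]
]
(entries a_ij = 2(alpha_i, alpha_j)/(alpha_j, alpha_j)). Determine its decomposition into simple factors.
The diagram associated to this matrix has two connected components: the simple roots {alpha_2, alpha_3, alpha_4, alpha_6, alpha_7, alpha_8} form a chain of 4 nodes with a fork of two nodes at one end (D_6), and {alpha_1, alpha_5} form two nodes joined by a triple edge (G_2). A semisimple Lie algebra decomposes uniquely as the direct sum of simple ideals, one per connected component of its Dynkin diagram, so g ≅ D_6 ⊕ G_2 (dimension 66 + 14 = 80).

D_6 ⊕ G_2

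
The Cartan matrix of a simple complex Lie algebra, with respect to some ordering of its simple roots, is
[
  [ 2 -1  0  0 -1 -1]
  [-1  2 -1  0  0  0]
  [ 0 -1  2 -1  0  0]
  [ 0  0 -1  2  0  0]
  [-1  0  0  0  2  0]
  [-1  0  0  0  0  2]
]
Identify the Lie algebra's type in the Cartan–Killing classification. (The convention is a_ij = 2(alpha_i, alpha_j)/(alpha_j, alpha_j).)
type D_6

The matrix has rank 6 with 2's on the diagonal. Reading the off-diagonal entries as Dynkin edges (a single edge where a_ij = a_ji = -1; a double or triple edge where a_ij * a_ji = 2 or 3), the diagram is a chain of 4 nodes with a fork of two nodes at one end (D_6). One simple-root ordering that puts it in standard form is (alpha_4, alpha_3, alpha_2, alpha_1, alpha_5, alpha_6). So the algebra is type D_6, i.e. so(12).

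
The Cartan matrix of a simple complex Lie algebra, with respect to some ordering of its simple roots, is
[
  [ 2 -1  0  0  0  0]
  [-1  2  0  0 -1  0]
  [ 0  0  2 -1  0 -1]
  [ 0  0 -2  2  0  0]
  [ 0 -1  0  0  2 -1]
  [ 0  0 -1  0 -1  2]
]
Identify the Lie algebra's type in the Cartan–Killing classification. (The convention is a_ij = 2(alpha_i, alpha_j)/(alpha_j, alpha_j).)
The matrix has rank 6 with 2's on the diagonal. Reading the off-diagonal entries as Dynkin edges (a single edge where a_ij = a_ji = -1; a double or triple edge where a_ij * a_ji = 2 or 3), the diagram is a chain of 6 nodes with a double edge at one end; the terminal node there is the unique long simple root (C_6). One simple-root ordering that puts it in standard form is (alpha_1, alpha_2, alpha_5, alpha_6, alpha_3, alpha_4). So the algebra is type C_6, i.e. sp(12).

C_6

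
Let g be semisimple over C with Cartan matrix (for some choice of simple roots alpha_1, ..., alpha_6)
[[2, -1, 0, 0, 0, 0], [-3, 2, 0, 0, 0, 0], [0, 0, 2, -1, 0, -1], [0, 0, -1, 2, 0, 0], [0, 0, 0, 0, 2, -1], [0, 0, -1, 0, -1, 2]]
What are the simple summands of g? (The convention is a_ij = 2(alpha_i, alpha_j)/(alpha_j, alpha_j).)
The diagram associated to this matrix has two connected components: the simple roots {alpha_3, alpha_4, alpha_5, alpha_6} form a chain of 4 nodes with single edges (A_4), and {alpha_1, alpha_2} form two nodes joined by a triple edge (G_2). A semisimple Lie algebra decomposes uniquely as the direct sum of simple ideals, one per connected component of its Dynkin diagram, so g ≅ A_4 ⊕ G_2 (dimension 24 + 14 = 38).

type A_4 ⊕ type G_2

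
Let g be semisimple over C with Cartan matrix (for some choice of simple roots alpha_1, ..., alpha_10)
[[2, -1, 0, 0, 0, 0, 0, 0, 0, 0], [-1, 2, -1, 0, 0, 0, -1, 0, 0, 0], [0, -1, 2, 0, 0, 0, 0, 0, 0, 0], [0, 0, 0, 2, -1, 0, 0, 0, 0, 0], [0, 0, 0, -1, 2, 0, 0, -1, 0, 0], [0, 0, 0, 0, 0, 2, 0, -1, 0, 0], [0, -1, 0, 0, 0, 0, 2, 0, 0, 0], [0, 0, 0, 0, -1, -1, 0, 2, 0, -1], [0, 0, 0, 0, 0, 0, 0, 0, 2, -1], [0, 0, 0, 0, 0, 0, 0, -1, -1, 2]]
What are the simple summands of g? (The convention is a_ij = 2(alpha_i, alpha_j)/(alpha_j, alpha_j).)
D_4 + E_6

The diagram associated to this matrix has two connected components: the simple roots {alpha_1, alpha_2, alpha_3, alpha_7} form a chain of 2 nodes with a fork of two nodes at one end (D_4), and {alpha_4, alpha_5, alpha_6, alpha_8, alpha_9, alpha_10} form a chain of 5 nodes with one extra node attached to the third node from one end (E_6). A semisimple Lie algebra decomposes uniquely as the direct sum of simple ideals, one per connected component of its Dynkin diagram, so g ≅ D_4 ⊕ E_6 (dimension 28 + 78 = 106).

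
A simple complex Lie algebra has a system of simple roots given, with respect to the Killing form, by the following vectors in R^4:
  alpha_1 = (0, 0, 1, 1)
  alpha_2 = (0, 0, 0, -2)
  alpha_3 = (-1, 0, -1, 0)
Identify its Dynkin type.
C3

Compute the Cartan integers a_ij = 2(alpha_i, alpha_j)/(alpha_j, alpha_j); the resulting 3x3 Cartan matrix is
[[2, -1, -1], [-2, 2, 0], [-1, 0, 2]].
The roots have two lengths (squared-length ratio 2:1); the short ones are alpha_{1,3}. The associated Dynkin diagram is a chain of 3 nodes with a double edge at one end; the terminal node there is the unique long simple root (C_3), so the type is C_3 (the algebra sp(6)).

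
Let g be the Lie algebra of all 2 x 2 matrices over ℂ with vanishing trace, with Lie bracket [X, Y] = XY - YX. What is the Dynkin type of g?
A_1 (sl(2))

This is sl(2), which has dimension 2^2 - 1 = 3 and rank 2 - 1 = 1 (a Cartan subalgebra is the diagonal traceless matrices). In the classification of classical Lie algebras, the special linear algebra sl(n+1) has type A_n; here n = 1, so the Dynkin diagram is a chain of 1 nodes with single edges (A_1). Hence the type is A_1.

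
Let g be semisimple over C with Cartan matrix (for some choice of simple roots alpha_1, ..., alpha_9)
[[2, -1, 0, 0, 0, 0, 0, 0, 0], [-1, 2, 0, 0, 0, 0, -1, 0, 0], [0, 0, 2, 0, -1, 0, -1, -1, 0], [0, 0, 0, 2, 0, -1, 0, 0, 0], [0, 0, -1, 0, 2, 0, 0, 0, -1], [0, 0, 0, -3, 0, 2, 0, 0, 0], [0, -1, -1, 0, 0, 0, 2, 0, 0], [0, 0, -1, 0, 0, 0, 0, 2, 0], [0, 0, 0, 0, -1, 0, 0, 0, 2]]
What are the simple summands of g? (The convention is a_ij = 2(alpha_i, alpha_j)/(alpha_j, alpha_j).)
The diagram associated to this matrix has two connected components: the simple roots {alpha_1, alpha_2, alpha_3, alpha_5, alpha_7, alpha_8, alpha_9} form a chain of 6 nodes with one extra node attached to the third node from one end (E_7), and {alpha_4, alpha_6} form two nodes joined by a triple edge (G_2). A semisimple Lie algebra decomposes uniquely as the direct sum of simple ideals, one per connected component of its Dynkin diagram, so g ≅ E_7 ⊕ G_2 (dimension 133 + 14 = 147).

E_7 ⊕ G_2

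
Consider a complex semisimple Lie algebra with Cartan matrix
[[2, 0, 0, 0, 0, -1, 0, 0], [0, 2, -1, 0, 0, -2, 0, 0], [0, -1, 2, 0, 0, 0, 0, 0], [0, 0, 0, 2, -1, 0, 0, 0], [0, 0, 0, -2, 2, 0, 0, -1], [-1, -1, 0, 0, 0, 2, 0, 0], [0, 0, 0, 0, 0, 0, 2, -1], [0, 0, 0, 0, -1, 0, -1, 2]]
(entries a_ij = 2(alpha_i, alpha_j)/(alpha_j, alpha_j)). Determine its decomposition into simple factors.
The diagram associated to this matrix has two connected components: the simple roots {alpha_4, alpha_5, alpha_7, alpha_8} form a chain of 4 nodes with a double edge at one end; the terminal node there is the unique short simple root (B_4), and {alpha_1, alpha_2, alpha_3, alpha_6} form a chain of 4 nodes with a double edge between the middle two (F_4). A semisimple Lie algebra decomposes uniquely as the direct sum of simple ideals, one per connected component of its Dynkin diagram, so g ≅ B_4 ⊕ F_4 (dimension 36 + 52 = 88).

B_4 (so(9)) ⊕ F_4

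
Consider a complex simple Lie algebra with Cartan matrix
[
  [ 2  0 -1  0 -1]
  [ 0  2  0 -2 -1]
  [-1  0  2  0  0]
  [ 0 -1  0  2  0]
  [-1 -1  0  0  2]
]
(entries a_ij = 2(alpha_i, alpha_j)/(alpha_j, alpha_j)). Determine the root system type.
B_5

The matrix has rank 5 with 2's on the diagonal. Reading the off-diagonal entries as Dynkin edges (a single edge where a_ij = a_ji = -1; a double or triple edge where a_ij * a_ji = 2 or 3), the diagram is a chain of 5 nodes with a double edge at one end; the terminal node there is the unique short simple root (B_5). One simple-root ordering that puts it in standard form is (alpha_3, alpha_1, alpha_5, alpha_2, alpha_4). So the algebra is type B_5, i.e. so(11).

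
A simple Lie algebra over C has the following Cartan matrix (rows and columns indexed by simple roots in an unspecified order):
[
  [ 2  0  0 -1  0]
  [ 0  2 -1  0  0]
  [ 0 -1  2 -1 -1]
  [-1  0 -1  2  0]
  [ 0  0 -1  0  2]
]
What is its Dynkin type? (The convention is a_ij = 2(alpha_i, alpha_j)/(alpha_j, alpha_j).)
The matrix has rank 5 with 2's on the diagonal. Reading the off-diagonal entries as Dynkin edges (a single edge where a_ij = a_ji = -1; a double or triple edge where a_ij * a_ji = 2 or 3), the diagram is a chain of 3 nodes with a fork of two nodes at one end (D_5). One simple-root ordering that puts it in standard form is (alpha_1, alpha_4, alpha_3, alpha_2, alpha_5). So the algebra is type D_5, i.e. so(10).

D_5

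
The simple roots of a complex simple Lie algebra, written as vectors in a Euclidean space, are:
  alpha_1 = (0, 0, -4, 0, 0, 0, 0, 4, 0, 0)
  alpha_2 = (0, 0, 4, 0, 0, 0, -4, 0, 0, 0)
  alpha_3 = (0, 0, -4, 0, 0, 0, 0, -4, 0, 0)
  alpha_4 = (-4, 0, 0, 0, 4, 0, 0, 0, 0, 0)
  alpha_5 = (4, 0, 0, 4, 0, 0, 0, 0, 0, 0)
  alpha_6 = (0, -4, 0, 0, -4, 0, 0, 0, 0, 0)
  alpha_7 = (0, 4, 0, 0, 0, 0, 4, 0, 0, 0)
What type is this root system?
Compute the Cartan integers a_ij = 2(alpha_i, alpha_j)/(alpha_j, alpha_j); the resulting 7x7 Cartan matrix is
[[2, -1, 0, 0, 0, 0, 0], [-1, 2, -1, 0, 0, 0, -1], [0, -1, 2, 0, 0, 0, 0], [0, 0, 0, 2, -1, -1, 0], [0, 0, 0, -1, 2, 0, 0], [0, 0, 0, -1, 0, 2, -1], [0, -1, 0, 0, 0, -1, 2]].
All simple roots have the same length, so the diagram is simply laced. The associated Dynkin diagram is a chain of 5 nodes with a fork of two nodes at one end (D_7), so the type is D_7 (the algebra so(14)).

D_7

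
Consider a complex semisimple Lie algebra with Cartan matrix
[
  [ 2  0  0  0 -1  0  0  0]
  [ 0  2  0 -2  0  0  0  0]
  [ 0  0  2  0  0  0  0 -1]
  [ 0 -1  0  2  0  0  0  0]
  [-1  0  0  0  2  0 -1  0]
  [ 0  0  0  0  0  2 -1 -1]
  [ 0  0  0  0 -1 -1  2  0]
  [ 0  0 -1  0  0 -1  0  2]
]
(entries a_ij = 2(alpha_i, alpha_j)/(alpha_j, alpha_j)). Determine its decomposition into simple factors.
The diagram associated to this matrix has two connected components: the simple roots {alpha_1, alpha_3, alpha_5, alpha_6, alpha_7, alpha_8} form a chain of 6 nodes with single edges (A_6), and {alpha_2, alpha_4} form a chain of 2 nodes with a double edge at one end; the terminal node there is the unique short simple root (B_2). A semisimple Lie algebra decomposes uniquely as the direct sum of simple ideals, one per connected component of its Dynkin diagram, so g ≅ A_6 ⊕ B_2 (dimension 48 + 10 = 58).

A_6 (sl(7)) ⊕ B_2 (so(5))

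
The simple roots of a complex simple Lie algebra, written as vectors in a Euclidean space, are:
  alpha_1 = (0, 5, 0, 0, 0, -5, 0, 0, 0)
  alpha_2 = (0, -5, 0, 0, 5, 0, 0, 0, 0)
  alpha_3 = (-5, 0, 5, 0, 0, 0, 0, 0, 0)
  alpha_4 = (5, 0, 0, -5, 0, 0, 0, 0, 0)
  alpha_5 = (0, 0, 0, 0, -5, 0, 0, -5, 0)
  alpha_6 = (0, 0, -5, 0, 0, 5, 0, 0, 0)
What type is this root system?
Compute the Cartan integers a_ij = 2(alpha_i, alpha_j)/(alpha_j, alpha_j); the resulting 6x6 Cartan matrix is
[[2, -1, 0, 0, 0, -1], [-1, 2, 0, 0, -1, 0], [0, 0, 2, -1, 0, -1], [0, 0, -1, 2, 0, 0], [0, -1, 0, 0, 2, 0], [-1, 0, -1, 0, 0, 2]].
All simple roots have the same length, so the diagram is simply laced. The associated Dynkin diagram is a chain of 6 nodes with single edges (A_6), so the type is A_6 (the algebra sl(7)).

type A_6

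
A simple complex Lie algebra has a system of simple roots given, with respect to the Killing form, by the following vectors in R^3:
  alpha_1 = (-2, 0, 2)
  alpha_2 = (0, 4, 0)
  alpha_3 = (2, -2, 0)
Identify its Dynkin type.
Compute the Cartan integers a_ij = 2(alpha_i, alpha_j)/(alpha_j, alpha_j); the resulting 3x3 Cartan matrix is
[[2, 0, -1], [0, 2, -2], [-1, -1, 2]].
The roots have two lengths (squared-length ratio 2:1); the short ones are alpha_{1,3}. The associated Dynkin diagram is a chain of 3 nodes with a double edge at one end; the terminal node there is the unique long simple root (C_3), so the type is C_3 (the algebra sp(6)).

C_3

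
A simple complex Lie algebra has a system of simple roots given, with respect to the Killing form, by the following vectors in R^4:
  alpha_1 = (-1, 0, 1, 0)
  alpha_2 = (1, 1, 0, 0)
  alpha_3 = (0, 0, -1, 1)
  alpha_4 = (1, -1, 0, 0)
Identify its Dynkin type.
Compute the Cartan integers a_ij = 2(alpha_i, alpha_j)/(alpha_j, alpha_j); the resulting 4x4 Cartan matrix is
[[2, -1, -1, -1], [-1, 2, 0, 0], [-1, 0, 2, 0], [-1, 0, 0, 2]].
All simple roots have the same length, so the diagram is simply laced. The associated Dynkin diagram is a chain of 2 nodes with a fork of two nodes at one end (D_4), so the type is D_4 (the algebra so(8)).

type D_4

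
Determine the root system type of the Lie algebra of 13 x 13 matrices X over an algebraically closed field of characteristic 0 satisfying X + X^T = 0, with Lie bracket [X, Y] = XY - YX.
This is so(13) with 13 odd, which has dimension 13(13-1)/2 = 78 and rank (13-1)/2 = 6. In the classification of classical Lie algebras, the orthogonal algebra so(2n+1) in an odd number of variables has type B_n; here n = 6, so the Dynkin diagram is a chain of 6 nodes with a double edge at one end; the terminal node there is the unique short simple root (B_6). Hence the type is B_6.

B6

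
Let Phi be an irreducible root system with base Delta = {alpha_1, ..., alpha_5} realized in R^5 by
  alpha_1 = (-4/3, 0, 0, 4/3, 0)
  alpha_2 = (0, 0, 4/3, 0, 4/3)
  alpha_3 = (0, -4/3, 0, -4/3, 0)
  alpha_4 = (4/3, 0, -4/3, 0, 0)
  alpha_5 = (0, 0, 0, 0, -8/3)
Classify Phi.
Compute the Cartan integers a_ij = 2(alpha_i, alpha_j)/(alpha_j, alpha_j); the resulting 5x5 Cartan matrix is
[[2, 0, -1, -1, 0], [0, 2, 0, -1, -1], [-1, 0, 2, 0, 0], [-1, -1, 0, 2, 0], [0, -2, 0, 0, 2]].
The roots have two lengths (squared-length ratio 2:1); the short ones are alpha_{1,2,3,4}. The associated Dynkin diagram is a chain of 5 nodes with a double edge at one end; the terminal node there is the unique long simple root (C_5), so the type is C_5 (the algebra sp(10)).

C5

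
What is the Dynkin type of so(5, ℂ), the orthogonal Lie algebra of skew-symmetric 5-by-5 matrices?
B_2 (so(5))

This is so(5) with 5 odd, which has dimension 5(5-1)/2 = 10 and rank (5-1)/2 = 2. In the classification of classical Lie algebras, the orthogonal algebra so(2n+1) in an odd number of variables has type B_n; here n = 2, so the Dynkin diagram is a chain of 2 nodes with a double edge at one end; the terminal node there is the unique short simple root (B_2). Hence the type is B_2.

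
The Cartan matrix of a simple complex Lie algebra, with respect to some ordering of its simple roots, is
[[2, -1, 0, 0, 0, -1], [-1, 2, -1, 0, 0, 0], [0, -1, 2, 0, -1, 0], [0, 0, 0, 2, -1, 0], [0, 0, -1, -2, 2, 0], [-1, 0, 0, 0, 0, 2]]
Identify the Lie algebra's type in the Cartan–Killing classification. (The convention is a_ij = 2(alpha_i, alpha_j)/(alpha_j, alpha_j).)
B_6

The matrix has rank 6 with 2's on the diagonal. Reading the off-diagonal entries as Dynkin edges (a single edge where a_ij = a_ji = -1; a double or triple edge where a_ij * a_ji = 2 or 3), the diagram is a chain of 6 nodes with a double edge at one end; the terminal node there is the unique short simple root (B_6). One simple-root ordering that puts it in standard form is (alpha_6, alpha_1, alpha_2, alpha_3, alpha_5, alpha_4). So the algebra is type B_6, i.e. so(13).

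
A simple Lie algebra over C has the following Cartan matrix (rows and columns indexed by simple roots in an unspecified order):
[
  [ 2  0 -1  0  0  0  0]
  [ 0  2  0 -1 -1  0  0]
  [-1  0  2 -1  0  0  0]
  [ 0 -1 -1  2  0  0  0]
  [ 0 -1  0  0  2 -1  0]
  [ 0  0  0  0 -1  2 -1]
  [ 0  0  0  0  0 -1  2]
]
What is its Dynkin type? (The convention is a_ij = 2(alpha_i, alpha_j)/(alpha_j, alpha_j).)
type A_7

The matrix has rank 7 with 2's on the diagonal. Reading the off-diagonal entries as Dynkin edges (a single edge where a_ij = a_ji = -1; a double or triple edge where a_ij * a_ji = 2 or 3), the diagram is a chain of 7 nodes with single edges (A_7). One simple-root ordering that puts it in standard form is (alpha_1, alpha_3, alpha_4, alpha_2, alpha_5, alpha_6, alpha_7). So the algebra is type A_7, i.e. sl(8).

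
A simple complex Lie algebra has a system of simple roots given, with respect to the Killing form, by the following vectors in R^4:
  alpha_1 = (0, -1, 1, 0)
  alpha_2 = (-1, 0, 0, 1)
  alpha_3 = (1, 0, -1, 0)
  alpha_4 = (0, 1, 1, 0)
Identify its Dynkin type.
type D_4

Compute the Cartan integers a_ij = 2(alpha_i, alpha_j)/(alpha_j, alpha_j); the resulting 4x4 Cartan matrix is
[[2, 0, -1, 0], [0, 2, -1, 0], [-1, -1, 2, -1], [0, 0, -1, 2]].
All simple roots have the same length, so the diagram is simply laced. The associated Dynkin diagram is a chain of 2 nodes with a fork of two nodes at one end (D_4), so the type is D_4 (the algebra so(8)).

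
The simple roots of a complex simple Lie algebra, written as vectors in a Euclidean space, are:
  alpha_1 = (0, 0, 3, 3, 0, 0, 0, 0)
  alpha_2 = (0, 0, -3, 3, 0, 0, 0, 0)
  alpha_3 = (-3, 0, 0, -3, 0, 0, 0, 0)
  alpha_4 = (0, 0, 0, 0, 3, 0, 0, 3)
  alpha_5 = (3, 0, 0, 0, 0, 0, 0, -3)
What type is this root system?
D_5 (so(10))

Compute the Cartan integers a_ij = 2(alpha_i, alpha_j)/(alpha_j, alpha_j); the resulting 5x5 Cartan matrix is
[[2, 0, -1, 0, 0], [0, 2, -1, 0, 0], [-1, -1, 2, 0, -1], [0, 0, 0, 2, -1], [0, 0, -1, -1, 2]].
All simple roots have the same length, so the diagram is simply laced. The associated Dynkin diagram is a chain of 3 nodes with a fork of two nodes at one end (D_5), so the type is D_5 (the algebra so(10)).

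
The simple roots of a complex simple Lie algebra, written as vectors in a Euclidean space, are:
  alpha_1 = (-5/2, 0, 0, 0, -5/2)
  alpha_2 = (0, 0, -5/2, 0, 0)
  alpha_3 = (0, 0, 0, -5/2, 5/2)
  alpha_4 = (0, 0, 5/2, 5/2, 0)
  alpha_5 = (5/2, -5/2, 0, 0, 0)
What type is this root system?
B5

Compute the Cartan integers a_ij = 2(alpha_i, alpha_j)/(alpha_j, alpha_j); the resulting 5x5 Cartan matrix is
[[2, 0, -1, 0, -1], [0, 2, 0, -1, 0], [-1, 0, 2, -1, 0], [0, -2, -1, 2, 0], [-1, 0, 0, 0, 2]].
The roots have two lengths (squared-length ratio 2:1); the short ones are alpha_{2}. The associated Dynkin diagram is a chain of 5 nodes with a double edge at one end; the terminal node there is the unique short simple root (B_5), so the type is B_5 (the algebra so(11)).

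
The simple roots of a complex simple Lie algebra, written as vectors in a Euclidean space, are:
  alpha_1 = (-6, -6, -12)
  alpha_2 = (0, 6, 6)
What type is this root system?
Compute the Cartan integers a_ij = 2(alpha_i, alpha_j)/(alpha_j, alpha_j); the resulting 2x2 Cartan matrix is
[[2, -3], [-1, 2]].
The roots have two lengths (squared-length ratio 3:1); the short ones are alpha_{2}. The associated Dynkin diagram is two nodes joined by a triple edge (G_2), so the type is G_2.

G2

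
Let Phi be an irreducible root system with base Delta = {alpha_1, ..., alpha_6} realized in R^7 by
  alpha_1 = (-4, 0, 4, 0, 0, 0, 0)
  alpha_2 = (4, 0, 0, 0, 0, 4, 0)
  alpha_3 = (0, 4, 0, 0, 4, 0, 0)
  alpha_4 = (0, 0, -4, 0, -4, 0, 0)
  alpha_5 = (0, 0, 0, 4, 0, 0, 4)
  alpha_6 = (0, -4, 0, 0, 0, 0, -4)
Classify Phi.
Compute the Cartan integers a_ij = 2(alpha_i, alpha_j)/(alpha_j, alpha_j); the resulting 6x6 Cartan matrix is
[[2, -1, 0, -1, 0, 0], [-1, 2, 0, 0, 0, 0], [0, 0, 2, -1, 0, -1], [-1, 0, -1, 2, 0, 0], [0, 0, 0, 0, 2, -1], [0, 0, -1, 0, -1, 2]].
All simple roots have the same length, so the diagram is simply laced. The associated Dynkin diagram is a chain of 6 nodes with single edges (A_6), so the type is A_6 (the algebra sl(7)).

type A_6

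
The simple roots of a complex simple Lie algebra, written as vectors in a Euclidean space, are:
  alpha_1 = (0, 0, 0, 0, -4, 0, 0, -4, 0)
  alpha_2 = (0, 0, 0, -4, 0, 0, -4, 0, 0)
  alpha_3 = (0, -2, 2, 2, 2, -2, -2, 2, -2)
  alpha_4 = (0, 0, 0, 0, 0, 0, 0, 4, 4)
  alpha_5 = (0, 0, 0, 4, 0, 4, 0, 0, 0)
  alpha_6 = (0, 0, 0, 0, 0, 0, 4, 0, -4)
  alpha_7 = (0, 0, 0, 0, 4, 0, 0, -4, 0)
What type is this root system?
E7

Compute the Cartan integers a_ij = 2(alpha_i, alpha_j)/(alpha_j, alpha_j); the resulting 7x7 Cartan matrix is
[[2, 0, -1, -1, 0, 0, 0], [0, 2, 0, 0, -1, -1, 0], [-1, 0, 2, 0, 0, 0, 0], [-1, 0, 0, 2, 0, -1, -1], [0, -1, 0, 0, 2, 0, 0], [0, -1, 0, -1, 0, 2, 0], [0, 0, 0, -1, 0, 0, 2]].
All simple roots have the same length, so the diagram is simply laced. The associated Dynkin diagram is a chain of 6 nodes with one extra node attached to the third node from one end (E_7), so the type is E_7.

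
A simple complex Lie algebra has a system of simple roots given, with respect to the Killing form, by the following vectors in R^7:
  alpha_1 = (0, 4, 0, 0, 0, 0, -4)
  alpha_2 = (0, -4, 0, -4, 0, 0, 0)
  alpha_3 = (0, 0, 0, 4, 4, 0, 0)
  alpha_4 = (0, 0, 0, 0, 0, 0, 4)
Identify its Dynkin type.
Compute the Cartan integers a_ij = 2(alpha_i, alpha_j)/(alpha_j, alpha_j); the resulting 4x4 Cartan matrix is
[[2, -1, 0, -2], [-1, 2, -1, 0], [0, -1, 2, 0], [-1, 0, 0, 2]].
The roots have two lengths (squared-length ratio 2:1); the short ones are alpha_{4}. The associated Dynkin diagram is a chain of 4 nodes with a double edge at one end; the terminal node there is the unique short simple root (B_4), so the type is B_4 (the algebra so(9)).

B_4 (so(9))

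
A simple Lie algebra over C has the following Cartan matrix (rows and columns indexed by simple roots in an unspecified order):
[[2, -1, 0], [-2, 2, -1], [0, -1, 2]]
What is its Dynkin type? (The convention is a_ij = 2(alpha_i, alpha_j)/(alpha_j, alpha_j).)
B_3 (so(7))

The matrix has rank 3 with 2's on the diagonal. Reading the off-diagonal entries as Dynkin edges (a single edge where a_ij = a_ji = -1; a double or triple edge where a_ij * a_ji = 2 or 3), the diagram is a chain of 3 nodes with a double edge at one end; the terminal node there is the unique short simple root (B_3). One simple-root ordering that puts it in standard form is (alpha_3, alpha_2, alpha_1). So the algebra is type B_3, i.e. so(7).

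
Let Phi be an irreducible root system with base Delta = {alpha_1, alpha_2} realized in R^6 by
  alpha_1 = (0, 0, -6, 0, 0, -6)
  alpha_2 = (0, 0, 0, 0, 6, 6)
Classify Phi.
A2

Compute the Cartan integers a_ij = 2(alpha_i, alpha_j)/(alpha_j, alpha_j); the resulting 2x2 Cartan matrix is
[[2, -1], [-1, 2]].
All simple roots have the same length, so the diagram is simply laced. The associated Dynkin diagram is a chain of 2 nodes with single edges (A_2), so the type is A_2 (the algebra sl(3)).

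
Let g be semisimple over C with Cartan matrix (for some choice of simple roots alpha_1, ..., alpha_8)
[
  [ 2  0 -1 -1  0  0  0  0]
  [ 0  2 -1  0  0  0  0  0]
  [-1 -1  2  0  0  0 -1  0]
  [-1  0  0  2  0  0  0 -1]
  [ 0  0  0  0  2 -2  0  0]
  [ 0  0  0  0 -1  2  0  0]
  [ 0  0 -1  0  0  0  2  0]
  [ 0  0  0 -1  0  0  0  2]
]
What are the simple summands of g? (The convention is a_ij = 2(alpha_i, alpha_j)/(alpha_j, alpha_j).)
The diagram associated to this matrix has two connected components: the simple roots {alpha_5, alpha_6} form a chain of 2 nodes with a double edge at one end; the terminal node there is the unique short simple root (B_2), and {alpha_1, alpha_2, alpha_3, alpha_4, alpha_7, alpha_8} form a chain of 4 nodes with a fork of two nodes at one end (D_6). A semisimple Lie algebra decomposes uniquely as the direct sum of simple ideals, one per connected component of its Dynkin diagram, so g ≅ B_2 ⊕ D_6 (dimension 10 + 66 = 76).

B_2 ⊕ D_6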